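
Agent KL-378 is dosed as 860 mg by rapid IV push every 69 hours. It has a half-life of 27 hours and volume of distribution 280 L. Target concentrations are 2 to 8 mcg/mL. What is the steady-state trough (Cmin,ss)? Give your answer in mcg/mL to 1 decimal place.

0.6 mcg/mL

τ/t½ = 69/27 ≈ 2.5556, so fraction remaining f = (1/2)^(69/27) ≈ 0.1701.
Accumulation ratio R = 1/(1 − f) ≈ 1/0.8299 ≈ 1.2050.
Single-dose peak C₀ = D/Vd = 860/280 ≈ 3.071 mcg/mL.
Steady-state peak Cmax,ss = C₀·R ≈ 3.071 × 1.2050 ≈ 3.701 mcg/mL.
Steady-state trough Cmin,ss = Cmax,ss·f ≈ 3.701 × 0.1701 ≈ 0.630 mcg/mL.
Trough 0.6 mcg/mL vs MEC 2 mcg/mL: subtherapeutic.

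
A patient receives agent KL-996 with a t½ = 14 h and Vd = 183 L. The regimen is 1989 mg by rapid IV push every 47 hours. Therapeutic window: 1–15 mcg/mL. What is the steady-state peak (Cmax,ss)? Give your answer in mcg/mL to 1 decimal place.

12.0 mcg/mL

τ/t½ = 47/14 ≈ 3.3571, so fraction remaining f = (1/2)^(47/14) ≈ 0.0976.
Accumulation ratio R = 1/(1 − f) ≈ 1/0.9024 ≈ 1.1082.
Single-dose peak C₀ = D/Vd = 1989/183 ≈ 10.869 mcg/mL.
Steady-state peak Cmax,ss = C₀·R ≈ 10.869 × 1.1082 ≈ 12.045 mcg/mL.
Peak 12.0 mcg/mL vs MTC 15 mcg/mL: below toxic threshold.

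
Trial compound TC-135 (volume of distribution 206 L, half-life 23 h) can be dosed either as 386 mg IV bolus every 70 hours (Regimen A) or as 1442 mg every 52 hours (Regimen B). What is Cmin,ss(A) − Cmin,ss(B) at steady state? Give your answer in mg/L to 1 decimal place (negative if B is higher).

-1.6 mg/L

Regimen A: f = (1/2)^(70/23) ≈ 0.1213; Cmin,ss = (386/206)·f/(1−f) ≈ 0.259 mg/L.
Regimen B: f = (1/2)^(52/23) ≈ 0.2086; Cmin,ss = (1442/206)·f/(1−f) ≈ 1.845 mg/L.
Difference ≈ 0.259 − 1.845 ≈ -1.586 mg/L.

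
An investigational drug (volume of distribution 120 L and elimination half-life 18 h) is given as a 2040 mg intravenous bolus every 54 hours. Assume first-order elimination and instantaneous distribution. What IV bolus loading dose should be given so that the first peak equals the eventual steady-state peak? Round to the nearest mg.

f = (1/2)^(54/18) ≈ 0.125000; accumulation ratio R = 1/(1−f) ≈ 1.14286.
Loading dose to hit Cmax,ss on first dose: D_load = D_maint·R ≈ 2040 × 1.14286 ≈ 2331.43 mg.

2331 mg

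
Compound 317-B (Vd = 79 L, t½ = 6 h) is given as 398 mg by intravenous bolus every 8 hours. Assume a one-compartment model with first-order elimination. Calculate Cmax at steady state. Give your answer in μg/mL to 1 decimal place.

8.4 μg/mL

τ/t½ = 8/6 ≈ 1.3333, so fraction remaining f = (1/2)^(8/6) ≈ 0.3969.
Accumulation ratio R = 1/(1 − f) ≈ 1/0.6031 ≈ 1.6581.
Single-dose peak C₀ = D/Vd = 398/79 ≈ 5.038 μg/mL.
Steady-state peak Cmax,ss = C₀·R ≈ 5.038 × 1.6581 ≈ 8.354 μg/mL.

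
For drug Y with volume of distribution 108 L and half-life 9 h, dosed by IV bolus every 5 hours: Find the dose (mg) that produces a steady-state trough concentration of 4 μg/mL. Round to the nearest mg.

203 mg

τ/t½ = 5/9 ≈ 0.55556, so f = (1/2)^(5/9) ≈ 0.680395.
Cmin,ss = (D/Vd)·f/(1−f), so D = Cmin,ss·Vd·(1−f)/f.
D = 4 × 108 × (1−f)/f ≈ 4 × 108 × 0.46973 ≈ 202.92 mg.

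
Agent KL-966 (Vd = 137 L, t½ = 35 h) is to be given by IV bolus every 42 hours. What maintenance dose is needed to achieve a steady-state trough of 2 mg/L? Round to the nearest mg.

355 mg

τ/t½ = 42/35 ≈ 1.2, so f = (1/2)^(42/35) ≈ 0.435275.
Cmin,ss = (D/Vd)·f/(1−f), so D = Cmin,ss·Vd·(1−f)/f.
D = 2 × 137 × (1−f)/f ≈ 2 × 137 × 1.29740 ≈ 355.49 mg.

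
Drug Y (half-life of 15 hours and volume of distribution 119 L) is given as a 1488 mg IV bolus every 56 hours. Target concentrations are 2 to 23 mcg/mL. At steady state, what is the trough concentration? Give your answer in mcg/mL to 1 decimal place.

k = ln2/t½ = ln2/15 ≈ 0.046210 h⁻¹; fraction remaining f = e^(−kτ) = e^(−0.046210×56) ≈ 0.0752.
Single-dose peak C₀ = D/Vd = 1488/119 ≈ 12.504 mcg/mL.
Steady-state trough Cmin,ss = C₀·f/(1−f) ≈ 12.504 × 0.0752/0.9248 ≈ 1.017 mcg/mL.
Trough 1.0 mcg/mL vs MEC 2 mcg/mL: subtherapeutic.

1.0 mcg/mL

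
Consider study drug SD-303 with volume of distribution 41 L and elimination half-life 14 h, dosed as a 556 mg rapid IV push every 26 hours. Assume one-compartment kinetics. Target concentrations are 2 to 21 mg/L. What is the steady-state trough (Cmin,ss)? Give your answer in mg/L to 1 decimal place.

5.2 mg/L

Over one 26-h interval, 26/14 ≈ 1.8571 half-lives elapse, leaving f ≈ 0.2760 of each dose.
Single-dose peak C₀ = D/Vd = 556/41 ≈ 13.561 mg/L.
Steady-state trough Cmin,ss = C₀·f/(1−f) ≈ 13.561 × 0.2760/0.7240 ≈ 5.170 mg/L.
Trough 5.2 mg/L vs MEC 2 mg/L: adequate.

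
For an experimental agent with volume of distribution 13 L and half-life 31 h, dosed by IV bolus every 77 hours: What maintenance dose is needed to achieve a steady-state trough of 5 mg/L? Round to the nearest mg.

299 mg

τ/t½ = 77/31 ≈ 2.4839, so f = (1/2)^(77/31) ≈ 0.178764.
Cmin,ss = (D/Vd)·f/(1−f), so D = Cmin,ss·Vd·(1−f)/f.
D = 5 × 13 × (1−f)/f ≈ 5 × 13 × 4.59397 ≈ 298.61 mg.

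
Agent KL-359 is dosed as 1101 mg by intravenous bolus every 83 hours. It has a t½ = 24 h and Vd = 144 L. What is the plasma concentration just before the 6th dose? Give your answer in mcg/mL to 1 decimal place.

f = (1/2)^(τ/t½) = (1/2)^(83/24) ≈ 0.0910.
C₀ = D/Vd = 1101/144 ≈ 7.646 mcg/mL.
Before the 6th dose, 5 doses have been given. Superposition: Cmin = C₀·(f + f² + … + f^5).
≈ 7.646 × (0.0910 + 0.0083 + 0.0008 + 0.0001 + 0.0000) ≈ 7.646 × 0.1002 ≈ 0.766 mcg/mL.

0.8 mcg/mL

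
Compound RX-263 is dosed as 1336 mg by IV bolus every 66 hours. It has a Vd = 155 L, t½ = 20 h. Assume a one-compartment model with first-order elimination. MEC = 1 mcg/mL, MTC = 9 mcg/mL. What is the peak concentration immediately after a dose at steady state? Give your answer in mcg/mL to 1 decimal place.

τ/t½ = 66/20 ≈ 3.3, so fraction remaining f = (1/2)^(66/20) ≈ 0.1015.
Accumulation ratio R = 1/(1 − f) ≈ 1/0.8985 ≈ 1.1130.
Each bolus raises the concentration by D/Vd = 1336/155 ≈ 8.619 mcg/mL.
Steady-state peak Cmax,ss = C₀·R ≈ 8.619 × 1.1130 ≈ 9.593 mcg/mL.
Peak 9.6 mcg/mL vs MTC 9 mcg/mL: exceeds toxic threshold.

9.6 mcg/mL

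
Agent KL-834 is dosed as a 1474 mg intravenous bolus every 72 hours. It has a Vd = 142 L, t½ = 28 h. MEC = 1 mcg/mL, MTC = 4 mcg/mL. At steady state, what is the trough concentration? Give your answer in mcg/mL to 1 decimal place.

k = ln2/t½ = ln2/28 ≈ 0.024755 h⁻¹; fraction remaining f = e^(−kτ) = e^(−0.024755×72) ≈ 0.1682.
Each bolus raises the concentration by D/Vd = 1474/142 ≈ 10.380 mcg/mL.
Steady-state trough Cmin,ss = C₀·f/(1−f) ≈ 10.380 × 0.1682/0.8318 ≈ 2.099 mcg/mL.
Trough 2.1 mcg/mL vs MEC 1 mcg/mL: adequate.

2.1 mcg/mL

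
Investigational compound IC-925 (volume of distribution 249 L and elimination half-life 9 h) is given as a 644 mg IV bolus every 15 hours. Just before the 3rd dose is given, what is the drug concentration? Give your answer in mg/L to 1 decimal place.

1.1 mg/L

f = (1/2)^(τ/t½) = (1/2)^(15/9) ≈ 0.3150.
C₀ = D/Vd = 644/249 ≈ 2.586 mg/L.
Before the 3rd dose, 2 doses have been given. Superposition: Cmin = C₀·(f + f²).
≈ 2.586 × (0.3150 + 0.0992) ≈ 2.586 × 0.4142 ≈ 1.071 mg/L.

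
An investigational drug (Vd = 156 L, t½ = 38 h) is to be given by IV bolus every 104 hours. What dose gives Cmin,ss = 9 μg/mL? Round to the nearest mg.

τ/t½ = 104/38 ≈ 2.7368, so f = (1/2)^(104/38) ≈ 0.150013.
Cmin,ss = (D/Vd)·f/(1−f), so D = Cmin,ss·Vd·(1−f)/f.
D = 9 × 156 × (1−f)/f ≈ 9 × 156 × 5.66609 ≈ 7955.19 mg.

7955 mg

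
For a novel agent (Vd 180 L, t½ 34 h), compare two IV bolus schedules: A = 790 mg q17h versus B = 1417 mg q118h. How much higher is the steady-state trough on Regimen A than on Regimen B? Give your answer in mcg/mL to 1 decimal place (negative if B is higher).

9.8 mcg/mL

Regimen A: f = (1/2)^(17/34) ≈ 0.7071; Cmin,ss = (790/180)·f/(1−f) ≈ 10.595 mcg/mL.
Regimen B: f = (1/2)^(118/34) ≈ 0.0902; Cmin,ss = (1417/180)·f/(1−f) ≈ 0.780 mcg/mL.
Difference ≈ 10.595 − 0.780 ≈ 9.815 mcg/mL.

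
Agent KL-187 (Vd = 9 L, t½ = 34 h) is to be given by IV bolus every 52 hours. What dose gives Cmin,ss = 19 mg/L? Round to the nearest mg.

323 mg

τ/t½ = 52/34 ≈ 1.5294, so f = (1/2)^(52/34) ≈ 0.346419.
Cmin,ss = (D/Vd)·f/(1−f), so D = Cmin,ss·Vd·(1−f)/f.
D = 19 × 9 × (1−f)/f ≈ 19 × 9 × 1.88668 ≈ 322.62 mg.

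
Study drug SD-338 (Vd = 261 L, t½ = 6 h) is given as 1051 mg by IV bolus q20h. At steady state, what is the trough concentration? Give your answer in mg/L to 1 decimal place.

Over one 20-h interval, 20/6 ≈ 3.3333 half-lives elapse, leaving f ≈ 0.0992 of each dose.
At steady state, accumulation factor R = 1/(1 − e^(−kτ)) ≈ 1.1101.
Single-dose peak C₀ = D/Vd = 1051/261 ≈ 4.027 mg/L.
Steady-state peak Cmax,ss = C₀·R ≈ 4.027 × 1.1101 ≈ 4.470 mg/L.
One interval later, Cmin,ss = Cmax,ss·e^(−kτ) ≈ 4.470 × 0.0992 ≈ 0.443 mg/L.

0.4 mg/L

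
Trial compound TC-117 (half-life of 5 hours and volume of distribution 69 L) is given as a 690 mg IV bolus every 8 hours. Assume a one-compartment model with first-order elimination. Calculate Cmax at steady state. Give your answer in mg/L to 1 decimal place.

14.9 mg/L

τ/t½ = 8/5 ≈ 1.6, so fraction remaining f = (1/2)^(8/5) ≈ 0.3299.
At steady state, accumulation factor R = 1/(1 − e^(−kτ)) ≈ 1.4923.
Each bolus raises the concentration by D/Vd = 690/69 ≈ 10.000 mg/L.
Cmax,ss = C₀/(1 − f) ≈ 10.000/0.6701 ≈ 14.923 mg/L.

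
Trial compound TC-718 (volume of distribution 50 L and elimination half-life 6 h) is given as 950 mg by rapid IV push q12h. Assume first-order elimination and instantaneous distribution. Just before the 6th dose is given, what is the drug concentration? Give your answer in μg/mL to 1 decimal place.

6.3 μg/mL

f = (1/2)^(τ/t½) = (1/2)^(12/6) ≈ 0.2500.
C₀ = D/Vd = 950/50 ≈ 19.000 μg/mL.
Before the 6th dose, 5 doses have been given. Superposition: Cmin = C₀·(f + f² + … + f^5).
≈ 19.000 × (0.2500 + 0.0625 + 0.0156 + 0.0039 + 0.0010) ≈ 19.000 × 0.3330 ≈ 6.327 μg/mL.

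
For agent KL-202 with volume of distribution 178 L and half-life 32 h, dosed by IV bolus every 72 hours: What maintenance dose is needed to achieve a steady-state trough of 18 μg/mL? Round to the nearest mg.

12037 mg

τ/t½ = 72/32 ≈ 2.25, so f = (1/2)^(72/32) ≈ 0.210224.
Cmin,ss = (D/Vd)·f/(1−f), so D = Cmin,ss·Vd·(1−f)/f.
D = 18 × 178 × (1−f)/f ≈ 18 × 178 × 3.75683 ≈ 12036.88 mg.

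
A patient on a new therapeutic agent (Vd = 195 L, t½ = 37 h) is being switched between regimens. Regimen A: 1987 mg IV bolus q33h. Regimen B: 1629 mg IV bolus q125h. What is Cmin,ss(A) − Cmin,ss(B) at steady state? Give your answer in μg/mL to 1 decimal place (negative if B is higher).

Regimen A: f = (1/2)^(33/37) ≈ 0.5389; Cmin,ss = (1987/195)·f/(1−f) ≈ 11.909 μg/mL.
Regimen B: f = (1/2)^(125/37) ≈ 0.0962; Cmin,ss = (1629/195)·f/(1−f) ≈ 0.889 μg/mL.
Difference ≈ 11.909 − 0.889 ≈ 11.020 μg/mL.

11.0 μg/mL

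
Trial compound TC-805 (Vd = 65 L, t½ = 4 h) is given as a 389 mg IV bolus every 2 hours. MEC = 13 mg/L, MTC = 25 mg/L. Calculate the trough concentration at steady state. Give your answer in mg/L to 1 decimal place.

14.4 mg/L

k = ln2/t½ = ln2/4 ≈ 0.173287 h⁻¹; fraction remaining f = e^(−kτ) = e^(−0.173287×2) ≈ 0.7071.
Accumulation ratio R = 1/(1 − f) ≈ 1/0.2929 ≈ 3.4141.
Single-dose peak C₀ = D/Vd = 389/65 ≈ 5.985 mg/L.
Cmax,ss = C₀/(1 − f) ≈ 5.985/0.2929 ≈ 20.434 mg/L.
Steady-state trough Cmin,ss = Cmax,ss·f ≈ 20.434 × 0.7071 ≈ 14.449 mg/L.
Trough 14.4 mg/L vs MEC 13 mg/L: adequate.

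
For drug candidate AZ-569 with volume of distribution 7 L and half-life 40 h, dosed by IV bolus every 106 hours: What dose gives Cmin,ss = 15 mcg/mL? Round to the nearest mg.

554 mg

τ/t½ = 106/40 ≈ 2.65, so f = (1/2)^(106/40) ≈ 0.159320.
Cmin,ss = (D/Vd)·f/(1−f), so D = Cmin,ss·Vd·(1−f)/f.
D = 15 × 7 × (1−f)/f ≈ 15 × 7 × 5.27668 ≈ 554.05 mg.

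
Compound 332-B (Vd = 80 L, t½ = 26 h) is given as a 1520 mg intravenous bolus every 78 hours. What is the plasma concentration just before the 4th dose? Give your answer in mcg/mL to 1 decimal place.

f = (1/2)^(τ/t½) = (1/2)^(78/26) ≈ 0.1250.
C₀ = D/Vd = 1520/80 ≈ 19.000 mcg/mL.
Before the 4th dose, 3 doses have been given. Superposition: Cmin = C₀·(f + f² + … + f^3).
≈ 19.000 × (0.1250 + 0.0156 + 0.0020) ≈ 19.000 × 0.1426 ≈ 2.709 mcg/mL.

2.7 mcg/mL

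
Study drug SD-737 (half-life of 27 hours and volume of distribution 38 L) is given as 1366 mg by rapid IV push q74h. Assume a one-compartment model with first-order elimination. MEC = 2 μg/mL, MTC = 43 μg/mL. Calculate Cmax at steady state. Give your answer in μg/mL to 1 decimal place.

Over one 74-h interval, 74/27 ≈ 2.7407 half-lives elapse, leaving f ≈ 0.1496 of each dose.
At steady state, accumulation factor R = 1/(1 − e^(−kτ)) ≈ 1.1759.
Each bolus raises the concentration by D/Vd = 1366/38 ≈ 35.947 μg/mL.
Cmax,ss = C₀/(1 − f) ≈ 35.947/0.8504 ≈ 42.271 μg/mL.
Peak 42.3 μg/mL vs MTC 43 μg/mL: below toxic threshold.

42.3 μg/mL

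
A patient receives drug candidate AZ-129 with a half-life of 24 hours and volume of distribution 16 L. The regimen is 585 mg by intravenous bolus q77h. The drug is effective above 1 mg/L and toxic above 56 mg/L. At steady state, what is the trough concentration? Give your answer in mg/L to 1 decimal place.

τ/t½ = 77/24 ≈ 3.2083, so fraction remaining f = (1/2)^(77/24) ≈ 0.1082.
Accumulation ratio R = 1/(1 − f) ≈ 1/0.8918 ≈ 1.1213.
Single-dose peak C₀ = D/Vd = 585/16 ≈ 36.562 mg/L.
Steady-state peak Cmax,ss = C₀·R ≈ 36.562 × 1.1213 ≈ 40.997 mg/L.
Steady-state trough Cmin,ss = Cmax,ss·f ≈ 40.997 × 0.1082 ≈ 4.436 mg/L.
Trough 4.4 mg/L vs MEC 1 mg/L: adequate.

4.4 mg/L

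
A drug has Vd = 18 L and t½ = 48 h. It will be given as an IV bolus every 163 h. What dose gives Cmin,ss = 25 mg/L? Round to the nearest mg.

4287 mg

τ/t½ = 163/48 ≈ 3.3958, so f = (1/2)^(163/48) ≈ 0.095006.
Cmin,ss = (D/Vd)·f/(1−f), so D = Cmin,ss·Vd·(1−f)/f.
D = 25 × 18 × (1−f)/f ≈ 25 × 18 × 9.52565 ≈ 4286.54 mg.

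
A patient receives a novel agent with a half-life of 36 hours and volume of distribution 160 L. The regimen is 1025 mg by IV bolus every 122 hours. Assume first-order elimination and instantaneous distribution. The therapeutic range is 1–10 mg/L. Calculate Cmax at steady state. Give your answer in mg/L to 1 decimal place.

7.1 mg/L

Over one 122-h interval, 122/36 ≈ 3.3889 half-lives elapse, leaving f ≈ 0.0955 of each dose.
Accumulation ratio R = 1/(1 − f) ≈ 1/0.9045 ≈ 1.1056.
Single-dose peak C₀ = D/Vd = 1025/160 ≈ 6.406 mg/L.
Cmax,ss = C₀/(1 − f) ≈ 6.406/0.9045 ≈ 7.082 mg/L.
Peak 7.1 mg/L vs MTC 10 mg/L: below toxic threshold.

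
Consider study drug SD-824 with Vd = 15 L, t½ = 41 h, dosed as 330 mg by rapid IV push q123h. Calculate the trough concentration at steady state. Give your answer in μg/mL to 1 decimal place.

3.1 μg/mL

The dosing interval is 3 half-lives, so f = 2^(−3) = 0.125.
At steady state, R = 1/(1 − 0.125) = 8/7.
Single-dose peak C₀ = D/Vd = 330/15 = 22 μg/mL.
Steady-state peak Cmax,ss = C₀·R = 22 × 8/7 ≈ 25.143 μg/mL.
Steady-state trough Cmin,ss = Cmax,ss·f ≈ 25.143 × 0.125 ≈ 3.143 μg/mL.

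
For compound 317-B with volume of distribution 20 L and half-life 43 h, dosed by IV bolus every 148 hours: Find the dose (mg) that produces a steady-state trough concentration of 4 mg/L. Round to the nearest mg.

789 mg

τ/t½ = 148/43 ≈ 3.4419, so f = (1/2)^(148/43) ≈ 0.092023.
Cmin,ss = (D/Vd)·f/(1−f), so D = Cmin,ss·Vd·(1−f)/f.
D = 4 × 20 × (1−f)/f ≈ 4 × 20 × 9.86685 ≈ 789.35 mg.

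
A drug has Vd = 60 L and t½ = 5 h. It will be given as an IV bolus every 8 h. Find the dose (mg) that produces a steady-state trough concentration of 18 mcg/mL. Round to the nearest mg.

τ/t½ = 8/5 ≈ 1.6, so f = (1/2)^(8/5) ≈ 0.329877.
Cmin,ss = (D/Vd)·f/(1−f), so D = Cmin,ss·Vd·(1−f)/f.
D = 18 × 60 × (1−f)/f ≈ 18 × 60 × 2.03143 ≈ 2193.94 mg.

2194 mg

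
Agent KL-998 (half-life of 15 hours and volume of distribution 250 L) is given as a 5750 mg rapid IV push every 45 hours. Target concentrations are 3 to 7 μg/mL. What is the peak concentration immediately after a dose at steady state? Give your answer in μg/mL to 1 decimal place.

The dosing interval is 3 half-lives, so f = 2^(−3) = 0.125.
At steady state, R = 1/(1 − 0.125) = 8/7.
Single-dose peak C₀ = D/Vd = 5750/250 = 23 μg/mL.
Steady-state peak Cmax,ss = C₀·R = 23 × 8/7 ≈ 26.286 μg/mL.
Peak 26.3 μg/mL vs MTC 7 μg/mL: exceeds toxic threshold.

26.3 μg/mL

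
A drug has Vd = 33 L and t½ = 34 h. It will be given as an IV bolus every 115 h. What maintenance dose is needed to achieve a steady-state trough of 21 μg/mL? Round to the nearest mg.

τ/t½ = 115/34 ≈ 3.3824, so f = (1/2)^(115/34) ≈ 0.095898.
Cmin,ss = (D/Vd)·f/(1−f), so D = Cmin,ss·Vd·(1−f)/f.
D = 21 × 33 × (1−f)/f ≈ 21 × 33 × 9.42775 ≈ 6533.43 mg.

6533 mg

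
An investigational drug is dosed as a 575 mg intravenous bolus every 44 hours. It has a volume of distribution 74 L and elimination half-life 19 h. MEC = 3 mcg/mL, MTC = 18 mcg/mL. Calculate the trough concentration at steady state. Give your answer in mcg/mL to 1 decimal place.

Over one 44-h interval, 44/19 ≈ 2.3158 half-lives elapse, leaving f ≈ 0.2009 of each dose.
Accumulation ratio R = 1/(1 − f) ≈ 1/0.7991 ≈ 1.2514.
Single-dose peak C₀ = D/Vd = 575/74 ≈ 7.770 mcg/mL.
Steady-state peak Cmax,ss = C₀·R ≈ 7.770 × 1.2514 ≈ 9.723 mcg/mL.
Steady-state trough Cmin,ss = Cmax,ss·f ≈ 9.723 × 0.2009 ≈ 1.953 mcg/mL.
Trough 2.0 mcg/mL vs MEC 3 mcg/mL: subtherapeutic.

2.0 mcg/mL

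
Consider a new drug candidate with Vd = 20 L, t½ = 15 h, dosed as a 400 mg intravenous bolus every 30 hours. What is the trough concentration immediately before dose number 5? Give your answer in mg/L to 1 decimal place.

6.6 mg/L

f = (1/2)^(τ/t½) = (1/2)^(30/15) ≈ 0.2500.
C₀ = D/Vd = 400/20 ≈ 20.000 mg/L.
Before the 5th dose, 4 doses have been given. Superposition: Cmin = C₀·(f + f² + … + f^4).
≈ 20.000 × (0.2500 + 0.0625 + 0.0156 + 0.0039) ≈ 20.000 × 0.3320 ≈ 6.640 mg/L.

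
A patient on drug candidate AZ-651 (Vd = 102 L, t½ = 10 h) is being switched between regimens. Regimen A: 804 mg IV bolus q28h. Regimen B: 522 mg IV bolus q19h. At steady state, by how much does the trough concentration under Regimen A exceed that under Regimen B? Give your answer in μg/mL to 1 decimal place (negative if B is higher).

Regimen A: f = (1/2)^(28/10) ≈ 0.1436; Cmin,ss = (804/102)·f/(1−f) ≈ 1.322 μg/mL.
Regimen B: f = (1/2)^(19/10) ≈ 0.2679; Cmin,ss = (522/102)·f/(1−f) ≈ 1.873 μg/mL.
Difference ≈ 1.322 − 1.873 ≈ -0.551 μg/mL.

-0.6 μg/mL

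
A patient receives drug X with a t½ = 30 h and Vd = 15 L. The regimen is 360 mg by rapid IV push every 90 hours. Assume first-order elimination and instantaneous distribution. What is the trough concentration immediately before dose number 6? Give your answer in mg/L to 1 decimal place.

f = (1/2)^(τ/t½) = (1/2)^(90/30) ≈ 0.1250.
C₀ = D/Vd = 360/15 ≈ 24.000 mg/L.
Before the 6th dose, 5 doses have been given. Superposition: Cmin = C₀·(f + f² + … + f^5).
≈ 24.000 × (0.1250 + 0.0156 + 0.0020 + 0.0002 + 0.0000) ≈ 24.000 × 0.1428 ≈ 3.427 mg/L.

3.4 mg/L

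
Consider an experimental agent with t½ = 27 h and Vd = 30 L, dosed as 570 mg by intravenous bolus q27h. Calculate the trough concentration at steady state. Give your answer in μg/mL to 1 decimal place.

19.0 μg/mL

τ = 27 h = 1 half-life, so f = (1/2)^1 = 0.5.
Accumulation ratio R = 1/(1 − f) = 1/0.5 = 2/1.
Single-dose peak C₀ = D/Vd = 570/30 = 19 μg/mL.
Steady-state peak Cmax,ss = C₀·R = 19 × 2/1 ≈ 38.000 μg/mL.
Steady-state trough Cmin,ss = Cmax,ss·f ≈ 38.000 × 0.5 ≈ 19.000 μg/mL.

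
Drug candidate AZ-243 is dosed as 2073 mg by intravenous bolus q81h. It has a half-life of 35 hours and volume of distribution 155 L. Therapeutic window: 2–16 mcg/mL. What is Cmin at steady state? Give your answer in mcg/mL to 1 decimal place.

k = ln2/t½ = ln2/35 ≈ 0.019804 h⁻¹; fraction remaining f = e^(−kτ) = e^(−0.019804×81) ≈ 0.2011.
At steady state, accumulation factor R = 1/(1 − e^(−kτ)) ≈ 1.2517.
Each bolus raises the concentration by D/Vd = 2073/155 ≈ 13.374 mcg/mL.
Cmax,ss = C₀/(1 − f) ≈ 13.374/0.7989 ≈ 16.741 mcg/mL.
One interval later, Cmin,ss = Cmax,ss·e^(−kτ) ≈ 16.741 × 0.2011 ≈ 3.367 mcg/mL.
Trough 3.4 mcg/mL vs MEC 2 mcg/mL: adequate.

3.4 mcg/mL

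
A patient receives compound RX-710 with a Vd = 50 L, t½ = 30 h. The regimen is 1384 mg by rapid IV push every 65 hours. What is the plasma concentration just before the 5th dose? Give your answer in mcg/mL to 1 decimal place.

7.9 mcg/mL

f = (1/2)^(τ/t½) = (1/2)^(65/30) ≈ 0.2227.
C₀ = D/Vd = 1384/50 ≈ 27.680 mcg/mL.
Before the 5th dose, 4 doses have been given. Superposition: Cmin = C₀·(f + f² + … + f^4).
≈ 27.680 × (0.2227 + 0.0496 + 0.0110 + 0.0025) ≈ 27.680 × 0.2858 ≈ 7.911 mcg/mL.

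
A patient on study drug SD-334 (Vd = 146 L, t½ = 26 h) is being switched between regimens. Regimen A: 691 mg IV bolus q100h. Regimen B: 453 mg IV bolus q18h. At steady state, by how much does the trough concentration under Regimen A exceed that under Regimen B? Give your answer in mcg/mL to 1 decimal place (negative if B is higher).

Regimen A: f = (1/2)^(100/26) ≈ 0.0695; Cmin,ss = (691/146)·f/(1−f) ≈ 0.354 mcg/mL.
Regimen B: f = (1/2)^(18/26) ≈ 0.6189; Cmin,ss = (453/146)·f/(1−f) ≈ 5.039 mcg/mL.
Difference ≈ 0.354 − 5.039 ≈ -4.685 mcg/mL.

-4.7 mcg/mL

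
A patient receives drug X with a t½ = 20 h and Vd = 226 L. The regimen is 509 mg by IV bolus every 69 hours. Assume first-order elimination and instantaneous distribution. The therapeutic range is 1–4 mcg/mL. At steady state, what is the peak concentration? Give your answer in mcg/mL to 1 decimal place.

2.5 mcg/mL

Over one 69-h interval, 69/20 ≈ 3.45 half-lives elapse, leaving f ≈ 0.0915 of each dose.
Accumulation ratio R = 1/(1 − f) ≈ 1/0.9085 ≈ 1.1007.
Single-dose peak C₀ = D/Vd = 509/226 ≈ 2.252 mcg/mL.
Steady-state peak Cmax,ss = C₀·R ≈ 2.252 × 1.1007 ≈ 2.479 mcg/mL.
Peak 2.5 mcg/mL vs MTC 4 mcg/mL: below toxic threshold.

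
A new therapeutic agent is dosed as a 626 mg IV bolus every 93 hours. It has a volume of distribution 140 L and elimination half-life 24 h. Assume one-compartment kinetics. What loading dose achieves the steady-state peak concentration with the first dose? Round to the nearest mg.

f = (1/2)^(93/24) ≈ 0.068157; accumulation ratio R = 1/(1−f) ≈ 1.07314.
Loading dose to hit Cmax,ss on first dose: D_load = D_maint·R ≈ 626 × 1.07314 ≈ 671.79 mg.

672 mg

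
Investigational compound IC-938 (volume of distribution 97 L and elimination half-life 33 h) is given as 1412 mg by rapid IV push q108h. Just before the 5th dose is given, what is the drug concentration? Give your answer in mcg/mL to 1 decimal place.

1.7 mcg/mL

f = (1/2)^(τ/t½) = (1/2)^(108/33) ≈ 0.1035.
C₀ = D/Vd = 1412/97 ≈ 14.557 mcg/mL.
Before the 5th dose, 4 doses have been given. Superposition: Cmin = C₀·(f + f² + … + f^4).
≈ 14.557 × (0.1035 + 0.0107 + 0.0011 + 0.0001) ≈ 14.557 × 0.1154 ≈ 1.680 mcg/mL.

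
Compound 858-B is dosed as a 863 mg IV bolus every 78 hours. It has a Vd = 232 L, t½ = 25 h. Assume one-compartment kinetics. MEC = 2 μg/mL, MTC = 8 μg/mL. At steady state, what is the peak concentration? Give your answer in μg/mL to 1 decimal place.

Over one 78-h interval, 78/25 ≈ 3.12 half-lives elapse, leaving f ≈ 0.1150 of each dose.
Accumulation ratio R = 1/(1 − f) ≈ 1/0.8850 ≈ 1.1299.
Each bolus raises the concentration by D/Vd = 863/232 ≈ 3.720 μg/mL.
Steady-state peak Cmax,ss = C₀·R ≈ 3.720 × 1.1299 ≈ 4.203 μg/mL.
Peak 4.2 μg/mL vs MTC 8 μg/mL: below toxic threshold.

4.2 μg/mL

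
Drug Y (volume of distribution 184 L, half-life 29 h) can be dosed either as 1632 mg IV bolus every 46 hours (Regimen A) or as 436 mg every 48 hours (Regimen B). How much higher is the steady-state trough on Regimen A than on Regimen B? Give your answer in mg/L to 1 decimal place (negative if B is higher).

Regimen A: f = (1/2)^(46/29) ≈ 0.3330; Cmin,ss = (1632/184)·f/(1−f) ≈ 4.428 mg/L.
Regimen B: f = (1/2)^(48/29) ≈ 0.3175; Cmin,ss = (436/184)·f/(1−f) ≈ 1.102 mg/L.
Difference ≈ 4.428 − 1.102 ≈ 3.326 mg/L.

3.3 mg/L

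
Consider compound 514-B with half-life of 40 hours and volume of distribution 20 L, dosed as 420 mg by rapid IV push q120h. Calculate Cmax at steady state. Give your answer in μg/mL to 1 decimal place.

τ = 120 h = 3 half-lives, so f = (1/2)^3 = 0.125.
At steady state, R = 1/(1 − 0.125) = 8/7.
Single-dose peak C₀ = D/Vd = 420/20 = 21 μg/mL.
Steady-state peak Cmax,ss = C₀·R = 21 × 8/7 ≈ 24.000 μg/mL.

24.0 μg/mL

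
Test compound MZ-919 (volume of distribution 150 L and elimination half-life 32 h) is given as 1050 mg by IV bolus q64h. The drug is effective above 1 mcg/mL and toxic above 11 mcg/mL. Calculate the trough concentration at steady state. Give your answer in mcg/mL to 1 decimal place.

τ = 64 h = 2 half-lives, so f = (1/2)^2 = 0.25.
Accumulation ratio R = 1/(1 − f) = 1/0.75 = 4/3.
Single-dose peak C₀ = D/Vd = 1050/150 = 7 mcg/mL.
Steady-state peak Cmax,ss = C₀·R = 7 × 4/3 ≈ 9.333 mcg/mL.
Steady-state trough Cmin,ss = Cmax,ss·f ≈ 9.333 × 0.25 ≈ 2.333 mcg/mL.
Trough 2.3 mcg/mL vs MEC 1 mcg/mL: adequate.

2.3 mcg/mL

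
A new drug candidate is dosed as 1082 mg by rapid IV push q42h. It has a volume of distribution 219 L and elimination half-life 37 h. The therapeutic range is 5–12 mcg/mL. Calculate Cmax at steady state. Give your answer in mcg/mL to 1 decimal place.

τ/t½ = 42/37 ≈ 1.1351, so fraction remaining f = (1/2)^(42/37) ≈ 0.4553.
At steady state, accumulation factor R = 1/(1 − e^(−kτ)) ≈ 1.8359.
Single-dose peak C₀ = D/Vd = 1082/219 ≈ 4.941 mcg/mL.
Steady-state peak Cmax,ss = C₀·R ≈ 4.941 × 1.8359 ≈ 9.071 mcg/mL.
Peak 9.1 mcg/mL vs MTC 12 mcg/mL: below toxic threshold.

9.1 mcg/mL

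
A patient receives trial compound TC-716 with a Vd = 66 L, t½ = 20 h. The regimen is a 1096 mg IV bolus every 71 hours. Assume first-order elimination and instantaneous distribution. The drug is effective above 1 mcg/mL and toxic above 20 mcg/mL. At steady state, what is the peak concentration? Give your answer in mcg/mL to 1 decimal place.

Over one 71-h interval, 71/20 ≈ 3.55 half-lives elapse, leaving f ≈ 0.0854 of each dose.
At steady state, accumulation factor R = 1/(1 − e^(−kτ)) ≈ 1.0934.
Each bolus raises the concentration by D/Vd = 1096/66 ≈ 16.606 mcg/mL.
Cmax,ss = C₀/(1 − f) ≈ 16.606/0.9146 ≈ 18.157 mcg/mL.
Peak 18.2 mcg/mL vs MTC 20 mcg/mL: below toxic threshold.

18.2 mcg/mL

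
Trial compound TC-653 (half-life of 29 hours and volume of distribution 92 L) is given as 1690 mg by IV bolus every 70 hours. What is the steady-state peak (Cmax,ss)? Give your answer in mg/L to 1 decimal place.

Over one 70-h interval, 70/29 ≈ 2.4138 half-lives elapse, leaving f ≈ 0.1877 of each dose.
Accumulation ratio R = 1/(1 − f) ≈ 1/0.8123 ≈ 1.2311.
Each bolus raises the concentration by D/Vd = 1690/92 ≈ 18.370 mg/L.
Steady-state peak Cmax,ss = C₀·R ≈ 18.370 × 1.2311 ≈ 22.615 mg/L.

22.6 mg/L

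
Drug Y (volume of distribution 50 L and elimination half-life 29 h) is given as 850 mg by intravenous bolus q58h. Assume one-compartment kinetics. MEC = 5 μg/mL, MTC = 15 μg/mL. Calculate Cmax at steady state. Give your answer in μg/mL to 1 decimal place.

τ = 58 h = 2 half-lives, so f = (1/2)^2 = 0.25.
At steady state, R = 1/(1 − 0.25) = 4/3.
Single-dose peak C₀ = D/Vd = 850/50 = 17 μg/mL.
Steady-state peak Cmax,ss = C₀·R = 17 × 4/3 ≈ 22.667 μg/mL.
Peak 22.7 μg/mL vs MTC 15 μg/mL: exceeds toxic threshold.

22.7 μg/mL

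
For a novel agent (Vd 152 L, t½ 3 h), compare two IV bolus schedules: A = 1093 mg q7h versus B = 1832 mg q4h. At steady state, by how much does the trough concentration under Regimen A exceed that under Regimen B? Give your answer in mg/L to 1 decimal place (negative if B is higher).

-6.2 mg/L

Regimen A: f = (1/2)^(7/3) ≈ 0.1984; Cmin,ss = (1093/152)·f/(1−f) ≈ 1.780 mg/L.
Regimen B: f = (1/2)^(4/3) ≈ 0.3969; Cmin,ss = (1832/152)·f/(1−f) ≈ 7.932 mg/L.
Difference ≈ 1.780 − 7.932 ≈ -6.152 mg/L.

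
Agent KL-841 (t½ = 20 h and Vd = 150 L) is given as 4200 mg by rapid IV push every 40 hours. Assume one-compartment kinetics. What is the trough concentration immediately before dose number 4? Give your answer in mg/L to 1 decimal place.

9.2 mg/L

f = (1/2)^(τ/t½) = (1/2)^(40/20) ≈ 0.2500.
C₀ = D/Vd = 4200/150 ≈ 28.000 mg/L.
Before the 4th dose, 3 doses have been given. Superposition: Cmin = C₀·(f + f² + … + f^3).
≈ 28.000 × (0.2500 + 0.0625 + 0.0156) ≈ 28.000 × 0.3281 ≈ 9.187 mg/L.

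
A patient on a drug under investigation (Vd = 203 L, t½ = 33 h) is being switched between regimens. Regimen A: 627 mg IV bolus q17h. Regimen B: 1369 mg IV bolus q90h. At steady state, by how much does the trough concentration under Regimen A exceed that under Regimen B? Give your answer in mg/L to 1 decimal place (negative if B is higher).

6.0 mg/L

Regimen A: f = (1/2)^(17/33) ≈ 0.6997; Cmin,ss = (627/203)·f/(1−f) ≈ 7.197 mg/L.
Regimen B: f = (1/2)^(90/33) ≈ 0.1510; Cmin,ss = (1369/203)·f/(1−f) ≈ 1.199 mg/L.
Difference ≈ 7.197 − 1.199 ≈ 5.998 mg/L.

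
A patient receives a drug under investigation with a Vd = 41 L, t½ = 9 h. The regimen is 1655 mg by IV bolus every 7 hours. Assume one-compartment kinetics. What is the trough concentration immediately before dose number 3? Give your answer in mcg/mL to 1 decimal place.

37.3 mcg/mL

f = (1/2)^(τ/t½) = (1/2)^(7/9) ≈ 0.5833.
C₀ = D/Vd = 1655/41 ≈ 40.366 mcg/mL.
Before the 3rd dose, 2 doses have been given. Superposition: Cmin = C₀·(f + f²).
≈ 40.366 × (0.5833 + 0.3402) ≈ 40.366 × 0.9235 ≈ 37.278 mcg/mL.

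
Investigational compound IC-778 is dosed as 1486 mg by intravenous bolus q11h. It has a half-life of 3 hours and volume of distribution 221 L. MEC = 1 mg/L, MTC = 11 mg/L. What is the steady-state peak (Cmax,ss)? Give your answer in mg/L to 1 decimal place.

7.3 mg/L

τ/t½ = 11/3 ≈ 3.6667, so fraction remaining f = (1/2)^(11/3) ≈ 0.0787.
At steady state, accumulation factor R = 1/(1 − e^(−kτ)) ≈ 1.0854.
Each bolus raises the concentration by D/Vd = 1486/221 ≈ 6.724 mg/L.
Steady-state peak Cmax,ss = C₀·R ≈ 6.724 × 1.0854 ≈ 7.298 mg/L.
Peak 7.3 mg/L vs MTC 11 mg/L: below toxic threshold.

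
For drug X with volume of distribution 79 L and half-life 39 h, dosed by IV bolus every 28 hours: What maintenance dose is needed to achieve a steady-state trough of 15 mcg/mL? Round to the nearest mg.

764 mg

τ/t½ = 28/39 ≈ 0.71795, so f = (1/2)^(28/39) ≈ 0.607961.
Cmin,ss = (D/Vd)·f/(1−f), so D = Cmin,ss·Vd·(1−f)/f.
D = 15 × 79 × (1−f)/f ≈ 15 × 79 × 0.64484 ≈ 764.14 mg.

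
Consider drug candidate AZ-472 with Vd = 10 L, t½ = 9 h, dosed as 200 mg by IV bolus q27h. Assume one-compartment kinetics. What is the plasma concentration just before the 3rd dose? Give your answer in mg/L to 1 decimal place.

2.8 mg/L

f = (1/2)^(τ/t½) = (1/2)^(27/9) ≈ 0.1250.
C₀ = D/Vd = 200/10 ≈ 20.000 mg/L.
Before the 3rd dose, 2 doses have been given. Superposition: Cmin = C₀·(f + f²).
≈ 20.000 × (0.1250 + 0.0156) ≈ 20.000 × 0.1406 ≈ 2.812 mg/L.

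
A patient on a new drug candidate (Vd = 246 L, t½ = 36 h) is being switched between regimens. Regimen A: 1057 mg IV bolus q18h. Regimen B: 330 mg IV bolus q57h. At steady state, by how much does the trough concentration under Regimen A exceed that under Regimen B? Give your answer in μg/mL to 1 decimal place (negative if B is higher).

Regimen A: f = (1/2)^(18/36) ≈ 0.7071; Cmin,ss = (1057/246)·f/(1−f) ≈ 10.373 μg/mL.
Regimen B: f = (1/2)^(57/36) ≈ 0.3337; Cmin,ss = (330/246)·f/(1−f) ≈ 0.672 μg/mL.
Difference ≈ 10.373 − 0.672 ≈ 9.701 μg/mL.

9.7 μg/mL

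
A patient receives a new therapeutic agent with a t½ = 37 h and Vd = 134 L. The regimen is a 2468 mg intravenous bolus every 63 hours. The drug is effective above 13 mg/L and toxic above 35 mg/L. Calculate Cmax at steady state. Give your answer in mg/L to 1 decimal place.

Over one 63-h interval, 63/37 ≈ 1.7027 half-lives elapse, leaving f ≈ 0.3072 of each dose.
At steady state, accumulation factor R = 1/(1 − e^(−kτ)) ≈ 1.4434.
Each bolus raises the concentration by D/Vd = 2468/134 ≈ 18.418 mg/L.
Steady-state peak Cmax,ss = C₀·R ≈ 18.418 × 1.4434 ≈ 26.585 mg/L.
Peak 26.6 mg/L vs MTC 35 mg/L: below toxic threshold.

26.6 mg/L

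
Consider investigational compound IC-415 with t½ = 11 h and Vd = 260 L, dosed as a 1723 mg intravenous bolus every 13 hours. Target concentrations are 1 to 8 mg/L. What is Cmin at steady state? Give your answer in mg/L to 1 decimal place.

5.2 mg/L

τ/t½ = 13/11 ≈ 1.1818, so fraction remaining f = (1/2)^(13/11) ≈ 0.4408.
Each bolus raises the concentration by D/Vd = 1723/260 ≈ 6.627 mg/L.
Steady-state trough Cmin,ss = C₀·f/(1−f) ≈ 6.627 × 0.4408/0.5592 ≈ 5.224 mg/L.
Trough 5.2 mg/L vs MEC 1 mg/L: adequate.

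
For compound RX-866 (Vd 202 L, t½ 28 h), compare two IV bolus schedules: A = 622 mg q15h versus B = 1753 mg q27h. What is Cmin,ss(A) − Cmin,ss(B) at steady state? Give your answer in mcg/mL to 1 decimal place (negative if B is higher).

Regimen A: f = (1/2)^(15/28) ≈ 0.6898; Cmin,ss = (622/202)·f/(1−f) ≈ 6.847 mcg/mL.
Regimen B: f = (1/2)^(27/28) ≈ 0.5125; Cmin,ss = (1753/202)·f/(1−f) ≈ 9.123 mcg/mL.
Difference ≈ 6.847 − 9.123 ≈ -2.276 mcg/mL.

-2.3 mcg/mL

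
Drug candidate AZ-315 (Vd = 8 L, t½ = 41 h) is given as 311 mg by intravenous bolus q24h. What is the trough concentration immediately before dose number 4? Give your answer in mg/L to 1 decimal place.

f = (1/2)^(τ/t½) = (1/2)^(24/41) ≈ 0.6665.
C₀ = D/Vd = 311/8 ≈ 38.875 mg/L.
Before the 4th dose, 3 doses have been given. Superposition: Cmin = C₀·(f + f² + … + f^3).
≈ 38.875 × (0.6665 + 0.4442 + 0.2961) ≈ 38.875 × 1.4068 ≈ 54.689 mg/L.

54.7 mg/L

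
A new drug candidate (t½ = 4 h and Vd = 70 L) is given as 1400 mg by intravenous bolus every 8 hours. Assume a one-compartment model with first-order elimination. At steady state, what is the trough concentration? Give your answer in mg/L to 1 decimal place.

τ = 8 h = 2 half-lives, so f = (1/2)^2 = 0.25.
Accumulation ratio R = 1/(1 − f) = 1/0.75 = 4/3.
Single-dose peak C₀ = D/Vd = 1400/70 = 20 mg/L.
Steady-state peak Cmax,ss = C₀·R = 20 × 4/3 ≈ 26.667 mg/L.
Steady-state trough Cmin,ss = Cmax,ss·f ≈ 26.667 × 0.25 ≈ 6.667 mg/L.

6.7 mg/L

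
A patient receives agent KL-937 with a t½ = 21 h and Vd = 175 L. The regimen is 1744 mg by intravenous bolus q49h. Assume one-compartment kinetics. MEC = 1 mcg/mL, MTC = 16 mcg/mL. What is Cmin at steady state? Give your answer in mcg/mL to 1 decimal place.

2.5 mcg/mL

Over one 49-h interval, 49/21 ≈ 2.3333 half-lives elapse, leaving f ≈ 0.1984 of each dose.
Accumulation ratio R = 1/(1 − f) ≈ 1/0.8016 ≈ 1.2475.
Each bolus raises the concentration by D/Vd = 1744/175 ≈ 9.966 mcg/mL.
Steady-state peak Cmax,ss = C₀·R ≈ 9.966 × 1.2475 ≈ 12.433 mcg/mL.
Steady-state trough Cmin,ss = Cmax,ss·f ≈ 12.433 × 0.1984 ≈ 2.467 mcg/mL.
Trough 2.5 mcg/mL vs MEC 1 mcg/mL: adequate.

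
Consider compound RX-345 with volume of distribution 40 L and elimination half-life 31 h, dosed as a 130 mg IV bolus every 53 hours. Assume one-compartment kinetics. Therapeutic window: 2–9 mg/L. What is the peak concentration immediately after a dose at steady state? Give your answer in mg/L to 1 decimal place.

τ/t½ = 53/31 ≈ 1.7097, so fraction remaining f = (1/2)^(53/31) ≈ 0.3057.
Accumulation ratio R = 1/(1 − f) ≈ 1/0.6943 ≈ 1.4403.
Each bolus raises the concentration by D/Vd = 130/40 ≈ 3.250 mg/L.
Cmax,ss = C₀/(1 − f) ≈ 3.250/0.6943 ≈ 4.681 mg/L.
Peak 4.7 mg/L vs MTC 9 mg/L: below toxic threshold.

4.7 mg/L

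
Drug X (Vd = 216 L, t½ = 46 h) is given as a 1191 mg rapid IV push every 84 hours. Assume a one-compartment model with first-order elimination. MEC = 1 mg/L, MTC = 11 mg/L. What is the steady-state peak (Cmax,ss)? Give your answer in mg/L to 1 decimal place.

k = ln2/t½ = ln2/46 ≈ 0.015068 h⁻¹; fraction remaining f = e^(−kτ) = e^(−0.015068×84) ≈ 0.2820.
Accumulation ratio R = 1/(1 − f) ≈ 1/0.7180 ≈ 1.3928.
Single-dose peak C₀ = D/Vd = 1191/216 ≈ 5.514 mg/L.
Steady-state peak Cmax,ss = C₀·R ≈ 5.514 × 1.3928 ≈ 7.680 mg/L.
Peak 7.7 mg/L vs MTC 11 mg/L: below toxic threshold.

7.7 mg/L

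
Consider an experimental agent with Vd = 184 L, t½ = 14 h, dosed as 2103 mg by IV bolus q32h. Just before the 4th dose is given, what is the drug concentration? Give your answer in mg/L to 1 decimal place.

2.9 mg/L

f = (1/2)^(τ/t½) = (1/2)^(32/14) ≈ 0.2051.
C₀ = D/Vd = 2103/184 ≈ 11.429 mg/L.
Before the 4th dose, 3 doses have been given. Superposition: Cmin = C₀·(f + f² + … + f^3).
≈ 11.429 × (0.2051 + 0.0421 + 0.0086) ≈ 11.429 × 0.2558 ≈ 2.924 mg/L.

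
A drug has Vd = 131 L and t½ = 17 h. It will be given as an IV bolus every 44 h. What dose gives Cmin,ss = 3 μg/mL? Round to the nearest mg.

τ/t½ = 44/17 ≈ 2.5882, so f = (1/2)^(44/17) ≈ 0.166289.
Cmin,ss = (D/Vd)·f/(1−f), so D = Cmin,ss·Vd·(1−f)/f.
D = 3 × 131 × (1−f)/f ≈ 3 × 131 × 5.01363 ≈ 1970.36 mg.

1970 mg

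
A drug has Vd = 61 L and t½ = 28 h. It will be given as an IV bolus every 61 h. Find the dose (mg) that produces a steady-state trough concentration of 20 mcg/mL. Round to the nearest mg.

τ/t½ = 61/28 ≈ 2.1786, so f = (1/2)^(61/28) ≈ 0.220894.
Cmin,ss = (D/Vd)·f/(1−f), so D = Cmin,ss·Vd·(1−f)/f.
D = 20 × 61 × (1−f)/f ≈ 20 × 61 × 3.52706 ≈ 4303.01 mg.

4303 mg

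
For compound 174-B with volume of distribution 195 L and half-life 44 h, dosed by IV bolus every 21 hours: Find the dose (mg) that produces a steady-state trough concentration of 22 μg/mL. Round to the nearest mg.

1682 mg

τ/t½ = 21/44 ≈ 0.47727, so f = (1/2)^(21/44) ≈ 0.718334.
Cmin,ss = (D/Vd)·f/(1−f), so D = Cmin,ss·Vd·(1−f)/f.
D = 22 × 195 × (1−f)/f ≈ 22 × 195 × 0.39211 ≈ 1682.15 mg.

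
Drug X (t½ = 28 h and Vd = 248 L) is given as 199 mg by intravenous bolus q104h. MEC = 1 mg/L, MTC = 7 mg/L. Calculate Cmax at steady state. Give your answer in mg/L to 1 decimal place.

τ/t½ = 104/28 ≈ 3.7143, so fraction remaining f = (1/2)^(104/28) ≈ 0.0762.
Accumulation ratio R = 1/(1 − f) ≈ 1/0.9238 ≈ 1.0825.
Single-dose peak C₀ = D/Vd = 199/248 ≈ 0.802 mg/L.
Steady-state peak Cmax,ss = C₀·R ≈ 0.802 × 1.0825 ≈ 0.868 mg/L.
Peak 0.9 mg/L vs MTC 7 mg/L: below toxic threshold.

0.9 mg/L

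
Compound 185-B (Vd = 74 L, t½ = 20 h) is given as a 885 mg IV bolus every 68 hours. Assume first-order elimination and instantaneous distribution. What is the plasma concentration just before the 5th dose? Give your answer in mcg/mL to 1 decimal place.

1.3 mcg/mL

f = (1/2)^(τ/t½) = (1/2)^(68/20) ≈ 0.0947.
C₀ = D/Vd = 885/74 ≈ 11.959 mcg/mL.
Before the 5th dose, 4 doses have been given. Superposition: Cmin = C₀·(f + f² + … + f^4).
≈ 11.959 × (0.0947 + 0.0090 + 0.0008 + 0.0001) ≈ 11.959 × 0.1046 ≈ 1.251 mcg/mL.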